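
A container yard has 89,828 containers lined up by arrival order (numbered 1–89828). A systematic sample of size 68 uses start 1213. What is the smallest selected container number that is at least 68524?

68584

k = 89828/68 = 1321
Steps past start: ⌈(68524 − 1213)/1321⌉ = ⌈67311/1321⌉ = 51
Selected container: 1213 + 51×1321 = 68584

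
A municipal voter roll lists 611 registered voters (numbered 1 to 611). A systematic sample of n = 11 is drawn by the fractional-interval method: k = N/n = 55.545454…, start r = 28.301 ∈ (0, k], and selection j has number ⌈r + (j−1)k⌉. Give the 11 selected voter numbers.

j=1: r + 0k = 28.301 → ⌈·⌉ = 29
j=2: r + 1k = 83.846454… → ⌈·⌉ = 84
j=3: r + 2k = 139.391909… → ⌈·⌉ = 140
j=4: r + 3k = 194.937363… → ⌈·⌉ = 195
j=5: r + 4k = 250.482818… → ⌈·⌉ = 251
j=6: r + 5k = 306.028272… → ⌈·⌉ = 307
j=7: r + 6k = 361.573727… → ⌈·⌉ = 362
j=8: r + 7k = 417.119181… → ⌈·⌉ = 418
j=9: r + 8k = 472.664636… → ⌈·⌉ = 473
j=10: r + 9k = 528.210090… → ⌈·⌉ = 529
j=11: r + 10k = 583.755545… → ⌈·⌉ = 584

29, 84, 140, 195, 251, 307, 362, 418, 473, 529, 584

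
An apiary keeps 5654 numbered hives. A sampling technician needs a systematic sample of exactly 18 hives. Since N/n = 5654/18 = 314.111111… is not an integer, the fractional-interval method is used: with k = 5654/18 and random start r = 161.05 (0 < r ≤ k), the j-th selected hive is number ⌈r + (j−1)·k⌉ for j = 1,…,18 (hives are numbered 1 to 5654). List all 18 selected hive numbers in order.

j=1: r + 0k = 161.05 → ⌈·⌉ = 162
j=2: r + 1k = 475.161111… → ⌈·⌉ = 476
j=3: r + 2k = 789.272222… → ⌈·⌉ = 790
j=4: r + 3k = 1103.383333… → ⌈·⌉ = 1104
j=5: r + 4k = 1417.494444… → ⌈·⌉ = 1418
j=6: r + 5k = 1731.605555… → ⌈·⌉ = 1732
j=7: r + 6k = 2045.716666… → ⌈·⌉ = 2046
j=8: r + 7k = 2359.827777… → ⌈·⌉ = 2360
j=9: r + 8k = 2673.938888… → ⌈·⌉ = 2674
j=10: r + 9k = 2988.05 → ⌈·⌉ = 2989
j=11: r + 10k = 3302.161111… → ⌈·⌉ = 3303
j=12: r + 11k = 3616.272222… → ⌈·⌉ = 3617
j=13: r + 12k = 3930.383333… → ⌈·⌉ = 3931
j=14: r + 13k = 4244.494444… → ⌈·⌉ = 4245
j=15: r + 14k = 4558.605555… → ⌈·⌉ = 4559
j=16: r + 15k = 4872.716666… → ⌈·⌉ = 4873
j=17: r + 16k = 5186.827777… → ⌈·⌉ = 5187
j=18: r + 17k = 5500.938888… → ⌈·⌉ = 5501

162, 476, 790, 1104, 1418, 1732, 2046, 2360, 2674, 2989, 3303, 3617, 3931, 4245, 4559, 4873, 5187, 5501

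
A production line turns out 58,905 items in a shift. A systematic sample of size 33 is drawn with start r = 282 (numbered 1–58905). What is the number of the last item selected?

k = 58905/33 = 1785
33rd selection = r + (33−1)·k = 282 + 32×1785 = 282 + 57120 = 57402

57402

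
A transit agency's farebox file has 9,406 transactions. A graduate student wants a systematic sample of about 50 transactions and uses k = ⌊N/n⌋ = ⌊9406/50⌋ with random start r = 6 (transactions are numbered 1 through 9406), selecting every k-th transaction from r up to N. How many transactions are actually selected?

k = ⌊9406/50⌋ = 188
Achieved size = ⌊(9406 − 6)/188⌋ + 1 = ⌊9400/188⌋ + 1 = 50 + 1 = 51
(last selection: 6 + 50×188 = 9406 ≤ 9406; next would be 9594 > 9406)

51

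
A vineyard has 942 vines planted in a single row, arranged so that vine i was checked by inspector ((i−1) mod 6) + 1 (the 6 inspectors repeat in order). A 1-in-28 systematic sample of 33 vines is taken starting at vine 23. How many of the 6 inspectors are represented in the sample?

Consecutive selections differ by k = 28, so their inspector numbers differ by 28 mod 6 = 4.
gcd(28, 6) = 2, so the sample visits 6/2 = 3 distinct residues mod 6.
Start 23 is inspector 5; the inspectors hit are 1, 3, 5.

3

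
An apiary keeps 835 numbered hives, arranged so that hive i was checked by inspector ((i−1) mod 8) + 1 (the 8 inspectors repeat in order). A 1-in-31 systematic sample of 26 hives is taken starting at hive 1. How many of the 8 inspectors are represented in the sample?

8

Consecutive selections differ by k = 31, so their inspector numbers differ by 31 mod 8 = 7.
gcd(31, 8) = 1, so the sample visits 8/1 = 8 distinct residues mod 8.
Start 1 is inspector 1; the inspectors hit are 1, 2, 3, 4, 5, 6, 7, 8.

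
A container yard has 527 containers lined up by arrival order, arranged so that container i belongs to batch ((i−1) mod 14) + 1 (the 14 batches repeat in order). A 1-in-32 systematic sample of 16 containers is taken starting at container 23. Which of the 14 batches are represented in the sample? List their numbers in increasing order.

1, 3, 5, 7, 9, 11, 13

Consecutive selections differ by k = 32, so their batch numbers differ by 32 mod 14 = 4.
gcd(32, 14) = 2, so the sample visits 14/2 = 7 distinct residues mod 14.
Start 23 is batch 9; the batches hit are 1, 3, 5, 7, 9, 11, 13.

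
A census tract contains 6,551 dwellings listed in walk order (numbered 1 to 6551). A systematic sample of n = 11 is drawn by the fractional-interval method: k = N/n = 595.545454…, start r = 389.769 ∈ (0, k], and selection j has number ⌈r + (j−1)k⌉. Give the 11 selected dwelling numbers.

390, 986, 1581, 2177, 2772, 3368, 3964, 4559, 5155, 5750, 6346

j=1: r + 0k = 389.769 → ⌈·⌉ = 390
j=2: r + 1k = 985.314454… → ⌈·⌉ = 986
j=3: r + 2k = 1580.859909… → ⌈·⌉ = 1581
j=4: r + 3k = 2176.405363… → ⌈·⌉ = 2177
j=5: r + 4k = 2771.950818… → ⌈·⌉ = 2772
j=6: r + 5k = 3367.496272… → ⌈·⌉ = 3368
j=7: r + 6k = 3963.041727… → ⌈·⌉ = 3964
j=8: r + 7k = 4558.587181… → ⌈·⌉ = 4559
j=9: r + 8k = 5154.132636… → ⌈·⌉ = 5155
j=10: r + 9k = 5749.678090… → ⌈·⌉ = 5750
j=11: r + 10k = 6345.223545… → ⌈·⌉ = 6346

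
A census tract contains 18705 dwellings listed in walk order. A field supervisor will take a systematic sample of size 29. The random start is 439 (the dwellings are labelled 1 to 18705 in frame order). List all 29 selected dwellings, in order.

k = N/n = 18705/29 = 645
dwelling 1: 439
dwelling 2: 439 + 645 = 1084
dwelling 3: 1084 + 645 = 1729
dwelling 4: 1729 + 645 = 2374
dwelling 5: 2374 + 645 = 3019
dwelling 6: 3019 + 645 = 3664
dwelling 7: 3664 + 645 = 4309
dwelling 8: 4309 + 645 = 4954
dwelling 9: 4954 + 645 = 5599
dwelling 10: 5599 + 645 = 6244
dwelling 11: 6244 + 645 = 6889
dwelling 12: 6889 + 645 = 7534
dwelling 13: 7534 + 645 = 8179
dwelling 14: 8179 + 645 = 8824
dwelling 15: 8824 + 645 = 9469
dwelling 16: 9469 + 645 = 10114
dwelling 17: 10114 + 645 = 10759
dwelling 18: 10759 + 645 = 11404
dwelling 19: 11404 + 645 = 12049
dwelling 20: 12049 + 645 = 12694
dwelling 21: 12694 + 645 = 13339
dwelling 22: 13339 + 645 = 13984
dwelling 23: 13984 + 645 = 14629
dwelling 24: 14629 + 645 = 15274
dwelling 25: 15274 + 645 = 15919
dwelling 26: 15919 + 645 = 16564
dwelling 27: 16564 + 645 = 17209
dwelling 28: 17209 + 645 = 17854
dwelling 29: 17854 + 645 = 18499

439, 1084, 1729, 2374, 3019, 3664, 4309, 4954, 5599, 6244, 6889, 7534, 8179, 8824, 9469, 10114, 10759, 11404, 12049, 12694, 13339, 13984, 14629, 15274, 15919, 16564, 17209, 17854, 18499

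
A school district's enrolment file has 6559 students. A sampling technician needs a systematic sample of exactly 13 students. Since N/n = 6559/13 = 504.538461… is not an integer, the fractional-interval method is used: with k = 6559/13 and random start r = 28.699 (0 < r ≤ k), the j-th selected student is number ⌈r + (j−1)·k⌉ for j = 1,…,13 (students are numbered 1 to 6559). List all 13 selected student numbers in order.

j=1: r + 0k = 28.699 → ⌈·⌉ = 29
j=2: r + 1k = 533.237461… → ⌈·⌉ = 534
j=3: r + 2k = 1037.775923… → ⌈·⌉ = 1038
j=4: r + 3k = 1542.314384… → ⌈·⌉ = 1543
j=5: r + 4k = 2046.852846… → ⌈·⌉ = 2047
j=6: r + 5k = 2551.391307… → ⌈·⌉ = 2552
j=7: r + 6k = 3055.929769… → ⌈·⌉ = 3056
j=8: r + 7k = 3560.468230… → ⌈·⌉ = 3561
j=9: r + 8k = 4065.006692… → ⌈·⌉ = 4066
j=10: r + 9k = 4569.545153… → ⌈·⌉ = 4570
j=11: r + 10k = 5074.083615… → ⌈·⌉ = 5075
j=12: r + 11k = 5578.622076… → ⌈·⌉ = 5579
j=13: r + 12k = 6083.160538… → ⌈·⌉ = 6084

29, 534, 1038, 1543, 2047, 2552, 3056, 3561, 4066, 4570, 5075, 5579, 6084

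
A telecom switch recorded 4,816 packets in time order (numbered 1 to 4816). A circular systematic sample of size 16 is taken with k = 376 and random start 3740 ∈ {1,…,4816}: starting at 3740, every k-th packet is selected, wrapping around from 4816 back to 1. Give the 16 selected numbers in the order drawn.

Selection 1: 3740
Selection 2: 3740 + 376 = 4116
Selection 3: 4116 + 376 = 4492
Selection 4: 4492 + 376 = 4868 → 4868 − 4816 = 52
Selection 5: 52 + 376 = 428
Selection 6: 428 + 376 = 804
Selection 7: 804 + 376 = 1180
Selection 8: 1180 + 376 = 1556
Selection 9: 1556 + 376 = 1932
Selection 10: 1932 + 376 = 2308
Selection 11: 2308 + 376 = 2684
Selection 12: 2684 + 376 = 3060
Selection 13: 3060 + 376 = 3436
Selection 14: 3436 + 376 = 3812
Selection 15: 3812 + 376 = 4188
Selection 16: 4188 + 376 = 4564

3740, 4116, 4492, 52, 428, 804, 1180, 1556, 1932, 2308, 2684, 3060, 3436, 3812, 4188, 4564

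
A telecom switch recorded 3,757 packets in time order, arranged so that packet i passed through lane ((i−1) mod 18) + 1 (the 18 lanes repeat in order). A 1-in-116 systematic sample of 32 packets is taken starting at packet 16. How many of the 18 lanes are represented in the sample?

9

Consecutive selections differ by k = 116, so their lane numbers differ by 116 mod 18 = 8.
gcd(116, 18) = 2, so the sample visits 18/2 = 9 distinct residues mod 18.
Start 16 is lane 16; the lanes hit are 2, 4, 6, 8, 10, 12, 14, 16, 18.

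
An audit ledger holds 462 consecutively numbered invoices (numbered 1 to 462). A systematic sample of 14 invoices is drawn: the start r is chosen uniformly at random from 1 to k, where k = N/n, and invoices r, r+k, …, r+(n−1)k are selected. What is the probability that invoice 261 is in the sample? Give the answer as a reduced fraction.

1/33

k = 462/14 = 33.
Invoice 261 is selected iff r ≡ 261 (mod 33); exactly one such r in {1,…,33}.
Inclusion probability = 1/33.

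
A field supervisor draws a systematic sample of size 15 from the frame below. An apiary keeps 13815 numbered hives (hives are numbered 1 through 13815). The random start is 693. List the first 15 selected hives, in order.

k = N/n = 13815/15 = 921
hive 1: 693
hive 2: 693 + 921 = 1614
hive 3: 1614 + 921 = 2535
hive 4: 2535 + 921 = 3456
hive 5: 3456 + 921 = 4377
hive 6: 4377 + 921 = 5298
hive 7: 5298 + 921 = 6219
hive 8: 6219 + 921 = 7140
hive 9: 7140 + 921 = 8061
hive 10: 8061 + 921 = 8982
hive 11: 8982 + 921 = 9903
hive 12: 9903 + 921 = 10824
hive 13: 10824 + 921 = 11745
hive 14: 11745 + 921 = 12666
hive 15: 12666 + 921 = 13587

693, 1614, 2535, 3456, 4377, 5298, 6219, 7140, 8061, 8982, 9903, 10824, 11745, 12666, 13587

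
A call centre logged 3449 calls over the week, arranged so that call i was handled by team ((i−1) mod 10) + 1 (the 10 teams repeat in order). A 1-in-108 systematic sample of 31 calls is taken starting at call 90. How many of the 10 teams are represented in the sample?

Consecutive selections differ by k = 108, so their team numbers differ by 108 mod 10 = 8.
gcd(108, 10) = 2, so the sample visits 10/2 = 5 distinct residues mod 10.
Start 90 is team 10; the teams hit are 2, 4, 6, 8, 10.

5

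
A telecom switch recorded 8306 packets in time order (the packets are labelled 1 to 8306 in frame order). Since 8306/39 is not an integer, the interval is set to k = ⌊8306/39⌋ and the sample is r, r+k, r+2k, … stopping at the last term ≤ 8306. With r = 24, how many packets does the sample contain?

k = ⌊8306/39⌋ = 212
Achieved size = ⌊(8306 − 24)/212⌋ + 1 = ⌊8282/212⌋ + 1 = 39 + 1 = 40
(last selection: 24 + 39×212 = 8292 ≤ 8306; next would be 8504 > 8306)

40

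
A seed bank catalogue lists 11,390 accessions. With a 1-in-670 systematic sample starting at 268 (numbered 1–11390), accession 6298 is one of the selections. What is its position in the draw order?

10

k = 670
position = (6298 − 268)/670 + 1 = 6030/670 + 1 = 9 + 1 = 10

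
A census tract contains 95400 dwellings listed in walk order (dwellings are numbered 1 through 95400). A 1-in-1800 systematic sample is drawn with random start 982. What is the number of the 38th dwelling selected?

k = 1800
38th selection = r + (38−1)·k = 982 + 37×1800 = 982 + 66600 = 67582

67582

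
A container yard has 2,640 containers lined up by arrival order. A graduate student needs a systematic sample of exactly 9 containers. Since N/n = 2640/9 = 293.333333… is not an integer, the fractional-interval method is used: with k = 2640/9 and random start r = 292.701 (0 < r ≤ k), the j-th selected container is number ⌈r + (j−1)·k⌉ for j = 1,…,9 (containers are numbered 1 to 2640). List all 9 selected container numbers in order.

293, 587, 880, 1173, 1467, 1760, 2053, 2347, 2640

j=1: r + 0k = 292.701 → ⌈·⌉ = 293
j=2: r + 1k = 586.034333… → ⌈·⌉ = 587
j=3: r + 2k = 879.367666… → ⌈·⌉ = 880
j=4: r + 3k = 1172.701 → ⌈·⌉ = 1173
j=5: r + 4k = 1466.034333… → ⌈·⌉ = 1467
j=6: r + 5k = 1759.367666… → ⌈·⌉ = 1760
j=7: r + 6k = 2052.701 → ⌈·⌉ = 2053
j=8: r + 7k = 2346.034333… → ⌈·⌉ = 2347
j=9: r + 8k = 2639.367666… → ⌈·⌉ = 2640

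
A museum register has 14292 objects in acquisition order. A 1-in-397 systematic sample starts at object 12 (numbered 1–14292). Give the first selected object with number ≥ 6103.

6364

k = 397
Steps past start: ⌈(6103 − 12)/397⌉ = ⌈6091/397⌉ = 16
Selected object: 12 + 16×397 = 6364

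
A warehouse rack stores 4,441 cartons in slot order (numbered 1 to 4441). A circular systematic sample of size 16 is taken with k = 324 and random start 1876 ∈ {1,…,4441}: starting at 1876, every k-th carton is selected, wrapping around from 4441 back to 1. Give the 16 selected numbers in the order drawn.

Selection 1: 1876
Selection 2: 1876 + 324 = 2200
Selection 3: 2200 + 324 = 2524
Selection 4: 2524 + 324 = 2848
Selection 5: 2848 + 324 = 3172
Selection 6: 3172 + 324 = 3496
Selection 7: 3496 + 324 = 3820
Selection 8: 3820 + 324 = 4144
Selection 9: 4144 + 324 = 4468 → 4468 − 4441 = 27
Selection 10: 27 + 324 = 351
Selection 11: 351 + 324 = 675
Selection 12: 675 + 324 = 999
Selection 13: 999 + 324 = 1323
Selection 14: 1323 + 324 = 1647
Selection 15: 1647 + 324 = 1971
Selection 16: 1971 + 324 = 2295

1876, 2200, 2524, 2848, 3172, 3496, 3820, 4144, 27, 351, 675, 999, 1323, 1647, 1971, 2295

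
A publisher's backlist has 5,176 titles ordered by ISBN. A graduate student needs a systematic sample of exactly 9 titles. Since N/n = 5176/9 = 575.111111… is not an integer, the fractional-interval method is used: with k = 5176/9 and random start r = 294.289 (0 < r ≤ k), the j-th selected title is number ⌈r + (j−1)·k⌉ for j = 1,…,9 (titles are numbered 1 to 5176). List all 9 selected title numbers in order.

j=1: r + 0k = 294.289 → ⌈·⌉ = 295
j=2: r + 1k = 869.400111… → ⌈·⌉ = 870
j=3: r + 2k = 1444.511222… → ⌈·⌉ = 1445
j=4: r + 3k = 2019.622333… → ⌈·⌉ = 2020
j=5: r + 4k = 2594.733444… → ⌈·⌉ = 2595
j=6: r + 5k = 3169.844555… → ⌈·⌉ = 3170
j=7: r + 6k = 3744.955666… → ⌈·⌉ = 3745
j=8: r + 7k = 4320.066777… → ⌈·⌉ = 4321
j=9: r + 8k = 4895.177888… → ⌈·⌉ = 4896

295, 870, 1445, 2020, 2595, 3170, 3745, 4321, 4896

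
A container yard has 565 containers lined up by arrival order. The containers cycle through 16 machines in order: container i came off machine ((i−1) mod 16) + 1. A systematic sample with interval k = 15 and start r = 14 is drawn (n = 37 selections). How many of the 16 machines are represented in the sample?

Consecutive selections differ by k = 15, so their machine numbers differ by 15 mod 16 = 15.
gcd(15, 16) = 1, so the sample visits 16/1 = 16 distinct residues mod 16.
Start 14 is machine 14; the machines hit are 1, 2, 3, 4, 5, 6, 7, 8, 9, 10, 11, 12, 13, 14, 15, 16.

16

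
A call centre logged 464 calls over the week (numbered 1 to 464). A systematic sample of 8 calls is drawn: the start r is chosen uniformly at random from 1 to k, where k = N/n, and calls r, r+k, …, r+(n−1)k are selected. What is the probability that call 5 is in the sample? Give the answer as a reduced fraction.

1/58

k = 464/8 = 58.
Call 5 is selected iff r ≡ 5 (mod 58); exactly one such r in {1,…,58}.
Inclusion probability = 1/58.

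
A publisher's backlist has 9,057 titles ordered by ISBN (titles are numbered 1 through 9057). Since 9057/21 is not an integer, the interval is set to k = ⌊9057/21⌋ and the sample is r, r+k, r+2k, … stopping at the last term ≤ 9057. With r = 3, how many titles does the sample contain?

22

k = ⌊9057/21⌋ = 431
Achieved size = ⌊(9057 − 3)/431⌋ + 1 = ⌊9054/431⌋ + 1 = 21 + 1 = 22
(last selection: 3 + 21×431 = 9054 ≤ 9057; next would be 9485 > 9057)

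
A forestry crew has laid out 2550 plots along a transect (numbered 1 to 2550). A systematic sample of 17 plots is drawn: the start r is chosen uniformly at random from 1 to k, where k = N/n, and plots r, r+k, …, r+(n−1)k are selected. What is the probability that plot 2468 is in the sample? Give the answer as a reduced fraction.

1/150

k = 2550/17 = 150.
Plot 2468 is selected iff r ≡ 2468 (mod 150); exactly one such r in {1,…,150}.
Inclusion probability = 1/150.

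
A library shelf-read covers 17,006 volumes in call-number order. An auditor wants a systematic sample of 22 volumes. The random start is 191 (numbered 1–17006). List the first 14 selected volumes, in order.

k = N/n = 17006/22 = 773
volume 1: 191
volume 2: 191 + 773 = 964
volume 3: 964 + 773 = 1737
volume 4: 1737 + 773 = 2510
volume 5: 2510 + 773 = 3283
volume 6: 3283 + 773 = 4056
volume 7: 4056 + 773 = 4829
volume 8: 4829 + 773 = 5602
volume 9: 5602 + 773 = 6375
volume 10: 6375 + 773 = 7148
volume 11: 7148 + 773 = 7921
volume 12: 7921 + 773 = 8694
volume 13: 8694 + 773 = 9467
volume 14: 9467 + 773 = 10240

191, 964, 1737, 2510, 3283, 4056, 4829, 5602, 6375, 7148, 7921, 8694, 9467, 10240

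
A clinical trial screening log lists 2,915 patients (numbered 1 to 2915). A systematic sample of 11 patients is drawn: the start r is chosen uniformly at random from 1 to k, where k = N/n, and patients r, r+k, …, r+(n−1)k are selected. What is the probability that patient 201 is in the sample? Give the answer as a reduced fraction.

1/265

k = 2915/11 = 265.
Patient 201 is selected iff r ≡ 201 (mod 265); exactly one such r in {1,…,265}.
Inclusion probability = 1/265.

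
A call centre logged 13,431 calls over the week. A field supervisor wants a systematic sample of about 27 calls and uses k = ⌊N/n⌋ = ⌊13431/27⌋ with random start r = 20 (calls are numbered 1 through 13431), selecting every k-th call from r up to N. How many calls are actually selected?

k = ⌊13431/27⌋ = 497
Achieved size = ⌊(13431 − 20)/497⌋ + 1 = ⌊13411/497⌋ + 1 = 26 + 1 = 27
(last selection: 20 + 26×497 = 12942 ≤ 13431; next would be 13439 > 13431)

27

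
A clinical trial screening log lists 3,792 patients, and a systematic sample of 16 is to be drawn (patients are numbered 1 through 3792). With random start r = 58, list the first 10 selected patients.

58, 295, 532, 769, 1006, 1243, 1480, 1717, 1954, 2191

k = N/n = 3792/16 = 237
patient 1: 58
patient 2: 58 + 237 = 295
patient 3: 295 + 237 = 532
patient 4: 532 + 237 = 769
patient 5: 769 + 237 = 1006
patient 6: 1006 + 237 = 1243
patient 7: 1243 + 237 = 1480
patient 8: 1480 + 237 = 1717
patient 9: 1717 + 237 = 1954
patient 10: 1954 + 237 = 2191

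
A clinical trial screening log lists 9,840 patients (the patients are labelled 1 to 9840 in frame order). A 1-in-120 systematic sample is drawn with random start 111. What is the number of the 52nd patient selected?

6231

k = 120
52nd selection = r + (52−1)·k = 111 + 51×120 = 111 + 6120 = 6231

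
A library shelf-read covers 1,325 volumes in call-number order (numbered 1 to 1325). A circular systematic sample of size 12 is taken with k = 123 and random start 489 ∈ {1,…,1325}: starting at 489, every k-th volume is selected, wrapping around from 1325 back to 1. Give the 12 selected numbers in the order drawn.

489, 612, 735, 858, 981, 1104, 1227, 25, 148, 271, 394, 517

Selection 1: 489
Selection 2: 489 + 123 = 612
Selection 3: 612 + 123 = 735
Selection 4: 735 + 123 = 858
Selection 5: 858 + 123 = 981
Selection 6: 981 + 123 = 1104
Selection 7: 1104 + 123 = 1227
Selection 8: 1227 + 123 = 1350 → 1350 − 1325 = 25
Selection 9: 25 + 123 = 148
Selection 10: 148 + 123 = 271
Selection 11: 271 + 123 = 394
Selection 12: 394 + 123 = 517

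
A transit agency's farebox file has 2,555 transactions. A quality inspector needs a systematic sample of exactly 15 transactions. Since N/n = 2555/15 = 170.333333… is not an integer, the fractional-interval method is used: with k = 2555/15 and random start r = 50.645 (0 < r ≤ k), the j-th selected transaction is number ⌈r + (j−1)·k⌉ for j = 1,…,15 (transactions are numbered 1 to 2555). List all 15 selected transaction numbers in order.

51, 221, 392, 562, 732, 903, 1073, 1243, 1414, 1584, 1754, 1925, 2095, 2265, 2436

j=1: r + 0k = 50.645 → ⌈·⌉ = 51
j=2: r + 1k = 220.978333… → ⌈·⌉ = 221
j=3: r + 2k = 391.311666… → ⌈·⌉ = 392
j=4: r + 3k = 561.645 → ⌈·⌉ = 562
j=5: r + 4k = 731.978333… → ⌈·⌉ = 732
j=6: r + 5k = 902.311666… → ⌈·⌉ = 903
j=7: r + 6k = 1072.645 → ⌈·⌉ = 1073
j=8: r + 7k = 1242.978333… → ⌈·⌉ = 1243
j=9: r + 8k = 1413.311666… → ⌈·⌉ = 1414
j=10: r + 9k = 1583.645 → ⌈·⌉ = 1584
j=11: r + 10k = 1753.978333… → ⌈·⌉ = 1754
j=12: r + 11k = 1924.311666… → ⌈·⌉ = 1925
j=13: r + 12k = 2094.645 → ⌈·⌉ = 2095
j=14: r + 13k = 2264.978333… → ⌈·⌉ = 2265
j=15: r + 14k = 2435.311666… → ⌈·⌉ = 2436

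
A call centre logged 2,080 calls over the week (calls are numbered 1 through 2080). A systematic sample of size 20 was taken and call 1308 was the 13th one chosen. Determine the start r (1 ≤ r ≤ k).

60

k = 2080/20 = 104
r = 1308 − (13−1)×104 = 1308 − 1248 = 60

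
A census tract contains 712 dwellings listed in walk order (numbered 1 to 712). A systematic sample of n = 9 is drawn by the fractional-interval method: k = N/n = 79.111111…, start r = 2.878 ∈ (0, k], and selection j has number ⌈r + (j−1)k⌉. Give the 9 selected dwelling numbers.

3, 82, 162, 241, 320, 399, 478, 557, 636

j=1: r + 0k = 2.878 → ⌈·⌉ = 3
j=2: r + 1k = 81.989111… → ⌈·⌉ = 82
j=3: r + 2k = 161.100222… → ⌈·⌉ = 162
j=4: r + 3k = 240.211333… → ⌈·⌉ = 241
j=5: r + 4k = 319.322444… → ⌈·⌉ = 320
j=6: r + 5k = 398.433555… → ⌈·⌉ = 399
j=7: r + 6k = 477.544666… → ⌈·⌉ = 478
j=8: r + 7k = 556.655777… → ⌈·⌉ = 557
j=9: r + 8k = 635.766888… → ⌈·⌉ = 636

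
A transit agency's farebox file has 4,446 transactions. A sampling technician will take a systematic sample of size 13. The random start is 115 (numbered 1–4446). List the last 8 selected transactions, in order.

k = N/n = 4446/13 = 342
6th selection = 115 + 5×342 = 1825
7th: 1825 + 342 = 2167
8th: 2167 + 342 = 2509
9th: 2509 + 342 = 2851
10th: 2851 + 342 = 3193
11th: 3193 + 342 = 3535
12th: 3535 + 342 = 3877
13th: 3877 + 342 = 4219

1825, 2167, 2509, 2851, 3193, 3535, 3877, 4219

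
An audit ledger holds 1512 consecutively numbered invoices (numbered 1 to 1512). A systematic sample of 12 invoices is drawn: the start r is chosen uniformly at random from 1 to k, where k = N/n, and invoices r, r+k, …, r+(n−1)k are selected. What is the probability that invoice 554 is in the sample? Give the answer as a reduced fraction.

k = 1512/12 = 126.
Invoice 554 is selected iff r ≡ 554 (mod 126); exactly one such r in {1,…,126}.
Inclusion probability = 1/126.

1/126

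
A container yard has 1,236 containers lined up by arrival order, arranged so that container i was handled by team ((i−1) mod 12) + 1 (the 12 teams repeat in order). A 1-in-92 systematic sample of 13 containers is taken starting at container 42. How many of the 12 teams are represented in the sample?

Consecutive selections differ by k = 92, so their team numbers differ by 92 mod 12 = 8.
gcd(92, 12) = 4, so the sample visits 12/4 = 3 distinct residues mod 12.
Start 42 is team 6; the teams hit are 2, 6, 10.

3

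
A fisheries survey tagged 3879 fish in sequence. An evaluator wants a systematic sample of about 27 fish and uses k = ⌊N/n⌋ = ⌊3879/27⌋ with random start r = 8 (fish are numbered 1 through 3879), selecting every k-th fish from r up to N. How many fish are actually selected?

28

k = ⌊3879/27⌋ = 143
Achieved size = ⌊(3879 − 8)/143⌋ + 1 = ⌊3871/143⌋ + 1 = 27 + 1 = 28
(last selection: 8 + 27×143 = 3869 ≤ 3879; next would be 4012 > 3879)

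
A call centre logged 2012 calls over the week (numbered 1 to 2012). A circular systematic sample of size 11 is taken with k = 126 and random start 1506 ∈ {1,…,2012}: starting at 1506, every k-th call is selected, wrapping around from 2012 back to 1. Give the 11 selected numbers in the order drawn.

Selection 1: 1506
Selection 2: 1506 + 126 = 1632
Selection 3: 1632 + 126 = 1758
Selection 4: 1758 + 126 = 1884
Selection 5: 1884 + 126 = 2010
Selection 6: 2010 + 126 = 2136 → 2136 − 2012 = 124
Selection 7: 124 + 126 = 250
Selection 8: 250 + 126 = 376
Selection 9: 376 + 126 = 502
Selection 10: 502 + 126 = 628
Selection 11: 628 + 126 = 754

1506, 1632, 1758, 1884, 2010, 124, 250, 376, 502, 628, 754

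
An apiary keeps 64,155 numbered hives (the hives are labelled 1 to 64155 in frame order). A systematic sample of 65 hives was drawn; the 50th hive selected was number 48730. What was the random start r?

367

k = 64155/65 = 987
r = 48730 − (50−1)×987 = 48730 − 48363 = 367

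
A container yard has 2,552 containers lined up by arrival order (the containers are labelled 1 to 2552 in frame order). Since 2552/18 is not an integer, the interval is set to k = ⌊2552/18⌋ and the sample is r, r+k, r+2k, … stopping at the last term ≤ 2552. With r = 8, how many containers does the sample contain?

k = ⌊2552/18⌋ = 141
Achieved size = ⌊(2552 − 8)/141⌋ + 1 = ⌊2544/141⌋ + 1 = 18 + 1 = 19
(last selection: 8 + 18×141 = 2546 ≤ 2552; next would be 2687 > 2552)

19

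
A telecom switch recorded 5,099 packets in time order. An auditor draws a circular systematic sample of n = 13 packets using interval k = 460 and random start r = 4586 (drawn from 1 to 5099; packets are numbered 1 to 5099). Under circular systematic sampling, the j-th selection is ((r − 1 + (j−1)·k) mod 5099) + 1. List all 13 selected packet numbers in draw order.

4586, 5046, 407, 867, 1327, 1787, 2247, 2707, 3167, 3627, 4087, 4547, 5007

Selection 1: 4586
Selection 2: 4586 + 460 = 5046
Selection 3: 5046 + 460 = 5506 → 5506 − 5099 = 407
Selection 4: 407 + 460 = 867
Selection 5: 867 + 460 = 1327
Selection 6: 1327 + 460 = 1787
Selection 7: 1787 + 460 = 2247
Selection 8: 2247 + 460 = 2707
Selection 9: 2707 + 460 = 3167
Selection 10: 3167 + 460 = 3627
Selection 11: 3627 + 460 = 4087
Selection 12: 4087 + 460 = 4547
Selection 13: 4547 + 460 = 5007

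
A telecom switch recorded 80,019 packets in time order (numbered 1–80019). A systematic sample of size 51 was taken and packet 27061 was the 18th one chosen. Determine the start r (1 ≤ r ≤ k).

k = 80019/51 = 1569
r = 27061 − (18−1)×1569 = 27061 − 26673 = 388

388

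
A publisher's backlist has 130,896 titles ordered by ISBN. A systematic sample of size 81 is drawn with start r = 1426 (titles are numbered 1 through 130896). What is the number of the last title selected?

k = 130896/81 = 1616
81st selection = r + (81−1)·k = 1426 + 80×1616 = 1426 + 129280 = 130706

130706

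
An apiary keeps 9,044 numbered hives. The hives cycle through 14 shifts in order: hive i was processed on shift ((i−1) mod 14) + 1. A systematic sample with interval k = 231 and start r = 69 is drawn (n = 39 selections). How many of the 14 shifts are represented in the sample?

Consecutive selections differ by k = 231, so their shift numbers differ by 231 mod 14 = 7.
gcd(231, 14) = 7, so the sample visits 14/7 = 2 distinct residues mod 14.
Start 69 is shift 13; the shifts hit are 6, 13.

2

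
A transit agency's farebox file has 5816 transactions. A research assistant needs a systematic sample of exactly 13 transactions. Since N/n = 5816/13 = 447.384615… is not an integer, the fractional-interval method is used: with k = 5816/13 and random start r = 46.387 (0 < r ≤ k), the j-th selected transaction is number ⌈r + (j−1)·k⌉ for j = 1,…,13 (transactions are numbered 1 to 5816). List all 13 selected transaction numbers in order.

47, 494, 942, 1389, 1836, 2284, 2731, 3179, 3626, 4073, 4521, 4968, 5416

j=1: r + 0k = 46.387 → ⌈·⌉ = 47
j=2: r + 1k = 493.771615… → ⌈·⌉ = 494
j=3: r + 2k = 941.156230… → ⌈·⌉ = 942
j=4: r + 3k = 1388.540846… → ⌈·⌉ = 1389
j=5: r + 4k = 1835.925461… → ⌈·⌉ = 1836
j=6: r + 5k = 2283.310076… → ⌈·⌉ = 2284
j=7: r + 6k = 2730.694692… → ⌈·⌉ = 2731
j=8: r + 7k = 3178.079307… → ⌈·⌉ = 3179
j=9: r + 8k = 3625.463923… → ⌈·⌉ = 3626
j=10: r + 9k = 4072.848538… → ⌈·⌉ = 4073
j=11: r + 10k = 4520.233153… → ⌈·⌉ = 4521
j=12: r + 11k = 4967.617769… → ⌈·⌉ = 4968
j=13: r + 12k = 5415.002384… → ⌈·⌉ = 5416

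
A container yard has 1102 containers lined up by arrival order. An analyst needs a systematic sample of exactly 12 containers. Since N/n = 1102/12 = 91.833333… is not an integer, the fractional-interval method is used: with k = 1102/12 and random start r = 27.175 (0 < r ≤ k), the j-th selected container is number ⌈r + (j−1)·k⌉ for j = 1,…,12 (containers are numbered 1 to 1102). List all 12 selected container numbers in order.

28, 120, 211, 303, 395, 487, 579, 671, 762, 854, 946, 1038

j=1: r + 0k = 27.175 → ⌈·⌉ = 28
j=2: r + 1k = 119.008333… → ⌈·⌉ = 120
j=3: r + 2k = 210.841666… → ⌈·⌉ = 211
j=4: r + 3k = 302.675 → ⌈·⌉ = 303
j=5: r + 4k = 394.508333… → ⌈·⌉ = 395
j=6: r + 5k = 486.341666… → ⌈·⌉ = 487
j=7: r + 6k = 578.175 → ⌈·⌉ = 579
j=8: r + 7k = 670.008333… → ⌈·⌉ = 671
j=9: r + 8k = 761.841666… → ⌈·⌉ = 762
j=10: r + 9k = 853.675 → ⌈·⌉ = 854
j=11: r + 10k = 945.508333… → ⌈·⌉ = 946
j=12: r + 11k = 1037.341666… → ⌈·⌉ = 1038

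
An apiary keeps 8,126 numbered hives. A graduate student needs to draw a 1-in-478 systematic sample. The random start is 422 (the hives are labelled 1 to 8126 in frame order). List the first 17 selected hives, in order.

422, 900, 1378, 1856, 2334, 2812, 3290, 3768, 4246, 4724, 5202, 5680, 6158, 6636, 7114, 7592, 8070

hive 1: 422
hive 2: 422 + 478 = 900
hive 3: 900 + 478 = 1378
hive 4: 1378 + 478 = 1856
hive 5: 1856 + 478 = 2334
hive 6: 2334 + 478 = 2812
hive 7: 2812 + 478 = 3290
hive 8: 3290 + 478 = 3768
hive 9: 3768 + 478 = 4246
hive 10: 4246 + 478 = 4724
hive 11: 4724 + 478 = 5202
hive 12: 5202 + 478 = 5680
hive 13: 5680 + 478 = 6158
hive 14: 6158 + 478 = 6636
hive 15: 6636 + 478 = 7114
hive 16: 7114 + 478 = 7592
hive 17: 7592 + 478 = 8070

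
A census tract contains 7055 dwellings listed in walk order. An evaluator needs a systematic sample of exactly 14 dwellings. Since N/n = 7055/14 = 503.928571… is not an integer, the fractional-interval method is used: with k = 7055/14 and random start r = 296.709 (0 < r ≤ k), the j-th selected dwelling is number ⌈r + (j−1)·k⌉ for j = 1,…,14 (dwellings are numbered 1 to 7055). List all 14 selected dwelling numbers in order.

297, 801, 1305, 1809, 2313, 2817, 3321, 3825, 4329, 4833, 5336, 5840, 6344, 6848

j=1: r + 0k = 296.709 → ⌈·⌉ = 297
j=2: r + 1k = 800.637571… → ⌈·⌉ = 801
j=3: r + 2k = 1304.566142… → ⌈·⌉ = 1305
j=4: r + 3k = 1808.494714… → ⌈·⌉ = 1809
j=5: r + 4k = 2312.423285… → ⌈·⌉ = 2313
j=6: r + 5k = 2816.351857… → ⌈·⌉ = 2817
j=7: r + 6k = 3320.280428… → ⌈·⌉ = 3321
j=8: r + 7k = 3824.209 → ⌈·⌉ = 3825
j=9: r + 8k = 4328.137571… → ⌈·⌉ = 4329
j=10: r + 9k = 4832.066142… → ⌈·⌉ = 4833
j=11: r + 10k = 5335.994714… → ⌈·⌉ = 5336
j=12: r + 11k = 5839.923285… → ⌈·⌉ = 5840
j=13: r + 12k = 6343.851857… → ⌈·⌉ = 6344
j=14: r + 13k = 6847.780428… → ⌈·⌉ = 6848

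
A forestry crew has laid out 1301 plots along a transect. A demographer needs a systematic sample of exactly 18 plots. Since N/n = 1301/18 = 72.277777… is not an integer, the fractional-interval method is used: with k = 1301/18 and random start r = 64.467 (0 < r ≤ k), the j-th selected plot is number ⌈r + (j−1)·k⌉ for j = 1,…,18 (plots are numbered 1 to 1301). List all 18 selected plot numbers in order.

65, 137, 210, 282, 354, 426, 499, 571, 643, 715, 788, 860, 932, 1005, 1077, 1149, 1221, 1294

j=1: r + 0k = 64.467 → ⌈·⌉ = 65
j=2: r + 1k = 136.744777… → ⌈·⌉ = 137
j=3: r + 2k = 209.022555… → ⌈·⌉ = 210
j=4: r + 3k = 281.300333… → ⌈·⌉ = 282
j=5: r + 4k = 353.578111… → ⌈·⌉ = 354
j=6: r + 5k = 425.855888… → ⌈·⌉ = 426
j=7: r + 6k = 498.133666… → ⌈·⌉ = 499
j=8: r + 7k = 570.411444… → ⌈·⌉ = 571
j=9: r + 8k = 642.689222… → ⌈·⌉ = 643
j=10: r + 9k = 714.967 → ⌈·⌉ = 715
j=11: r + 10k = 787.244777… → ⌈·⌉ = 788
j=12: r + 11k = 859.522555… → ⌈·⌉ = 860
j=13: r + 12k = 931.800333… → ⌈·⌉ = 932
j=14: r + 13k = 1004.078111… → ⌈·⌉ = 1005
j=15: r + 14k = 1076.355888… → ⌈·⌉ = 1077
j=16: r + 15k = 1148.633666… → ⌈·⌉ = 1149
j=17: r + 16k = 1220.911444… → ⌈·⌉ = 1221
j=18: r + 17k = 1293.189222… → ⌈·⌉ = 1294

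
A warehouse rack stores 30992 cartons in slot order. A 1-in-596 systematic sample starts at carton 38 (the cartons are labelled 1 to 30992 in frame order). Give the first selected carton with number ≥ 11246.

k = 596
Steps past start: ⌈(11246 − 38)/596⌉ = ⌈11208/596⌉ = 19
Selected carton: 38 + 19×596 = 11362

11362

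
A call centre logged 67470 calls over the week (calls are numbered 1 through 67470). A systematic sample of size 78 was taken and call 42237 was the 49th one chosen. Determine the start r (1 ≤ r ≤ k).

717

k = 67470/78 = 865
r = 42237 − (49−1)×865 = 42237 − 41520 = 717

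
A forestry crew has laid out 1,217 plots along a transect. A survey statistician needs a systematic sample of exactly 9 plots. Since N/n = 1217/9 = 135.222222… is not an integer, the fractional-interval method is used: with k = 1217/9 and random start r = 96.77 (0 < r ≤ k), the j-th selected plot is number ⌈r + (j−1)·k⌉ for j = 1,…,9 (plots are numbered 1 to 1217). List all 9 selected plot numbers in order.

97, 232, 368, 503, 638, 773, 909, 1044, 1179

j=1: r + 0k = 96.77 → ⌈·⌉ = 97
j=2: r + 1k = 231.992222… → ⌈·⌉ = 232
j=3: r + 2k = 367.214444… → ⌈·⌉ = 368
j=4: r + 3k = 502.436666… → ⌈·⌉ = 503
j=5: r + 4k = 637.658888… → ⌈·⌉ = 638
j=6: r + 5k = 772.881111… → ⌈·⌉ = 773
j=7: r + 6k = 908.103333… → ⌈·⌉ = 909
j=8: r + 7k = 1043.325555… → ⌈·⌉ = 1044
j=9: r + 8k = 1178.547777… → ⌈·⌉ = 1179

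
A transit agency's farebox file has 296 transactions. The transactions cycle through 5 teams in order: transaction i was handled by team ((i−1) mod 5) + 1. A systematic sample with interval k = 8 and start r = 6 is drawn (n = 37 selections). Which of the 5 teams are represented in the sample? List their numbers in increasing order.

Consecutive selections differ by k = 8, so their team numbers differ by 8 mod 5 = 3.
gcd(8, 5) = 1, so the sample visits 5/1 = 5 distinct residues mod 5.
Start 6 is team 1; the teams hit are 1, 2, 3, 4, 5.

1, 2, 3, 4, 5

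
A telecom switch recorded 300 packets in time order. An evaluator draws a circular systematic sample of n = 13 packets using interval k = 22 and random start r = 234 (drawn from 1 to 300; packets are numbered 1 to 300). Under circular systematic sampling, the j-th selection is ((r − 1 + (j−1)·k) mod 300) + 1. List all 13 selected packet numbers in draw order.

Selection 1: 234
Selection 2: 234 + 22 = 256
Selection 3: 256 + 22 = 278
Selection 4: 278 + 22 = 300
Selection 5: 300 + 22 = 322 → 322 − 300 = 22
Selection 6: 22 + 22 = 44
Selection 7: 44 + 22 = 66
Selection 8: 66 + 22 = 88
Selection 9: 88 + 22 = 110
Selection 10: 110 + 22 = 132
Selection 11: 132 + 22 = 154
Selection 12: 154 + 22 = 176
Selection 13: 176 + 22 = 198

234, 256, 278, 300, 22, 44, 66, 88, 110, 132, 154, 176, 198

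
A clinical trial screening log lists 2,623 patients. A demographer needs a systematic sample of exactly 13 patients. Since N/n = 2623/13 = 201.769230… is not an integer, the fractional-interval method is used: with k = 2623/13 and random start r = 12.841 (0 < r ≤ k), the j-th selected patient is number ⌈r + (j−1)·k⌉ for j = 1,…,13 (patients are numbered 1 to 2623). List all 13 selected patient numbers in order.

13, 215, 417, 619, 820, 1022, 1224, 1426, 1627, 1829, 2031, 2233, 2435

j=1: r + 0k = 12.841 → ⌈·⌉ = 13
j=2: r + 1k = 214.610230… → ⌈·⌉ = 215
j=3: r + 2k = 416.379461… → ⌈·⌉ = 417
j=4: r + 3k = 618.148692… → ⌈·⌉ = 619
j=5: r + 4k = 819.917923… → ⌈·⌉ = 820
j=6: r + 5k = 1021.687153… → ⌈·⌉ = 1022
j=7: r + 6k = 1223.456384… → ⌈·⌉ = 1224
j=8: r + 7k = 1425.225615… → ⌈·⌉ = 1426
j=9: r + 8k = 1626.994846… → ⌈·⌉ = 1627
j=10: r + 9k = 1828.764076… → ⌈·⌉ = 1829
j=11: r + 10k = 2030.533307… → ⌈·⌉ = 2031
j=12: r + 11k = 2232.302538… → ⌈·⌉ = 2233
j=13: r + 12k = 2434.071769… → ⌈·⌉ = 2435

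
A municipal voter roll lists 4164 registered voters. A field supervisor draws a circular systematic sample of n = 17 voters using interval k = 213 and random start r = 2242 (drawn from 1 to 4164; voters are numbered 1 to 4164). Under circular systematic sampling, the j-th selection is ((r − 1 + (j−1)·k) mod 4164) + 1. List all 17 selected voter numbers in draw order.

2242, 2455, 2668, 2881, 3094, 3307, 3520, 3733, 3946, 4159, 208, 421, 634, 847, 1060, 1273, 1486

Selection 1: 2242
Selection 2: 2242 + 213 = 2455
Selection 3: 2455 + 213 = 2668
Selection 4: 2668 + 213 = 2881
Selection 5: 2881 + 213 = 3094
Selection 6: 3094 + 213 = 3307
Selection 7: 3307 + 213 = 3520
Selection 8: 3520 + 213 = 3733
Selection 9: 3733 + 213 = 3946
Selection 10: 3946 + 213 = 4159
Selection 11: 4159 + 213 = 4372 → 4372 − 4164 = 208
Selection 12: 208 + 213 = 421
Selection 13: 421 + 213 = 634
Selection 14: 634 + 213 = 847
Selection 15: 847 + 213 = 1060
Selection 16: 1060 + 213 = 1273
Selection 17: 1273 + 213 = 1486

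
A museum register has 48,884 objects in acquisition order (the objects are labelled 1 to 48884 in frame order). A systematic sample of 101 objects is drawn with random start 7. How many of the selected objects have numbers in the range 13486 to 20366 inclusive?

k = 48884/101 = 484
First selection ≥ 13486: 7 + ⌈(13486−7)/484⌉·484 = 7 + 28×484 = 13559
Last selection ≤ 20366: 7 + ⌊(20366−7)/484⌋·484 = 7 + 42×484 = 20335
Count = 42 − 28 + 1 = 15

15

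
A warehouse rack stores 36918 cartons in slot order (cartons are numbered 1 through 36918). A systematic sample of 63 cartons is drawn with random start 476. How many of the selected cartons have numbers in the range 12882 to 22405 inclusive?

16

k = 36918/63 = 586
First selection ≥ 12882: 476 + ⌈(12882−476)/586⌉·586 = 476 + 22×586 = 13368
Last selection ≤ 22405: 476 + ⌊(22405−476)/586⌋·586 = 476 + 37×586 = 22158
Count = 37 − 22 + 1 = 16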